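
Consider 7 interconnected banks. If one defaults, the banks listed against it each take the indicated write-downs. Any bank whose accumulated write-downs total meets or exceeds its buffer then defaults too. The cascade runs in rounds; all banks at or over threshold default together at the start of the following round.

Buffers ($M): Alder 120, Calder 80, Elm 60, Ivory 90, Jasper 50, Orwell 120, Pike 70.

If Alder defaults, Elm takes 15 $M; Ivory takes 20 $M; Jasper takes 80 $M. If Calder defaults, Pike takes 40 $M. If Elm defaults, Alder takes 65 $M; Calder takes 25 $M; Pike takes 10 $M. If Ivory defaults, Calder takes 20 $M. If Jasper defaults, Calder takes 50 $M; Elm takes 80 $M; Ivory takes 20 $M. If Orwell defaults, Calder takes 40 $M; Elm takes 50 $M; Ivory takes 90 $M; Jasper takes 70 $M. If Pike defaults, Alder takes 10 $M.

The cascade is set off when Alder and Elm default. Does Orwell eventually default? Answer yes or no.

no

Round 1 — Alder, Elm default (initial).
  Calder: +25 → 25 < 80
  Ivory: +20 → 20 < 90
  Jasper: +80 → 80 ≥ 50
  Pike: +10 → 10 < 70
Round 2 — Jasper defaults.
  Calder: +50 → 75 < 80
  Ivory: +20 → 40 < 90
No further defaults.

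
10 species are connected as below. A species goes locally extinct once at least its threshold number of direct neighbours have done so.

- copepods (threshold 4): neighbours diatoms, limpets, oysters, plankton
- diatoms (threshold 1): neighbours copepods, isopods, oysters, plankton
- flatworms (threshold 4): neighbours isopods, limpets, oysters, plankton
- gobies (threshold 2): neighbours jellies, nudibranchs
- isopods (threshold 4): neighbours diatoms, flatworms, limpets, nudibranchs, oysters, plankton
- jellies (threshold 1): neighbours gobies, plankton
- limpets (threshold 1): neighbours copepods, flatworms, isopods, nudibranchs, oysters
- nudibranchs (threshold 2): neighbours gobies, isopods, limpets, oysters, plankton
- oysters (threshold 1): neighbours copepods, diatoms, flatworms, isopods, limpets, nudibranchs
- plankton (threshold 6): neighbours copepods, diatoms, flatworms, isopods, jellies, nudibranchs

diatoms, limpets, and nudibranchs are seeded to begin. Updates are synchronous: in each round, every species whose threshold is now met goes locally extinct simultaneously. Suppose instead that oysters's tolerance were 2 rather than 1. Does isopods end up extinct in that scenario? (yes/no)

With oysters's tolerance at 2:
Round 1 — diatoms, limpets, nudibranchs go locally extinct (initial).
Round 2 — checking thresholds:
  copepods: 2 of 4 neighbours < 4, holds.
  flatworms: 1 of 4 neighbours < 4, holds.
  gobies: 1 of 2 neighbours < 2, holds.
  isopods: 3 of 6 neighbours < 4, holds.
  oysters: 3 of 6 neighbours ≥ 2, goes locally extinct.
  plankton: 2 of 6 neighbours < 6, holds.
Round 3 — checking thresholds:
  copepods: 3 of 4 neighbours < 4, holds.
  flatworms: 2 of 4 neighbours < 4, holds.
  gobies: 1 of 2 neighbours < 2, holds.
  isopods: 4 of 6 neighbours ≥ 4, goes locally extinct.
  plankton: 2 of 6 neighbours < 6, holds.
Round 4 — no new extinctions; cascade stops.

yes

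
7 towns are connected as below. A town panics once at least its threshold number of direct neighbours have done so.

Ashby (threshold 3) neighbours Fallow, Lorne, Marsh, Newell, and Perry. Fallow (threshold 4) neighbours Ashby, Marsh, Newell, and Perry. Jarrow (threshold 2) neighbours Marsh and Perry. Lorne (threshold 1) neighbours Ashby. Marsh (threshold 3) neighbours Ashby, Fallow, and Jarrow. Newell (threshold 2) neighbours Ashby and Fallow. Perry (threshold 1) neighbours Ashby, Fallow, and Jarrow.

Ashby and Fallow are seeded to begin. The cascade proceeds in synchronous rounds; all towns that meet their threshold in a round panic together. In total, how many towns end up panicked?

5

Round 1 — Ashby, Fallow panic (initial).
Round 2 — checking thresholds:
  Lorne: 1 of 1 neighbours ≥ 1, panics.
  Marsh: 2 of 3 neighbours < 3, holds.
  Newell: 2 of 2 neighbours ≥ 2, panics.
  Perry: 2 of 3 neighbours ≥ 1, panics.
Round 3 — no new panics; cascade stops.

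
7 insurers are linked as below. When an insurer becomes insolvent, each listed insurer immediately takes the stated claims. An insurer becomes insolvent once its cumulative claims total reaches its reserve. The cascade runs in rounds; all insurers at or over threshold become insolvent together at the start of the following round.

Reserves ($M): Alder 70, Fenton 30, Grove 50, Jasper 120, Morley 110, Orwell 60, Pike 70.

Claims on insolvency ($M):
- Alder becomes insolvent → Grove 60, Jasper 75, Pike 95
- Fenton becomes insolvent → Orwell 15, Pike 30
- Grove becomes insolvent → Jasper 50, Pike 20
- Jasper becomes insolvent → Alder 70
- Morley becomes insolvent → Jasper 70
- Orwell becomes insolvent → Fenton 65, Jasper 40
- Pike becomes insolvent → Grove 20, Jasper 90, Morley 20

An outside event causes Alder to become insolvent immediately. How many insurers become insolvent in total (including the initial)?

4

Round 1 — Alder becomes insolvent (initial).
  Grove: +60 → 60 ≥ 50
  Jasper: +75 → 75 < 120
  Pike: +95 → 95 ≥ 70
Round 2 — Grove, Pike become insolvent.
  Jasper: +50+90 → 215 ≥ 120
  Morley: +20 → 20 < 110
Round 3 — Jasper becomes insolvent.
No further insolvencies.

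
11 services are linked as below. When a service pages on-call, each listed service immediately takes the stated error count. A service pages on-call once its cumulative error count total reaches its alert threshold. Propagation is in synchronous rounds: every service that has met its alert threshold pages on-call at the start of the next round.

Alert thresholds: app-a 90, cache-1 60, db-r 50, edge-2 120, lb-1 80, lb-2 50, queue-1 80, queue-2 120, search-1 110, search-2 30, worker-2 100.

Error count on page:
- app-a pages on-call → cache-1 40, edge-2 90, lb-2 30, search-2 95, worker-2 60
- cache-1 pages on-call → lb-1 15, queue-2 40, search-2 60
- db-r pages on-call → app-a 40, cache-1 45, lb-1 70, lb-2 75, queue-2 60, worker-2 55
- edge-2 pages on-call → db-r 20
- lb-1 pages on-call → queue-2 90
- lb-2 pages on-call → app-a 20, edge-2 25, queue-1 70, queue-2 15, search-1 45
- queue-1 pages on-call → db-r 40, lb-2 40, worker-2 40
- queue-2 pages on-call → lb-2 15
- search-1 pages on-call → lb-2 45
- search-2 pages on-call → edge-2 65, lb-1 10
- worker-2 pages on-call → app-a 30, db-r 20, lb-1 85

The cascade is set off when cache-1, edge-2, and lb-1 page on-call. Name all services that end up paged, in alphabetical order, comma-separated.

cache-1, edge-2, lb-1, queue-2, search-2

Round 1 — cache-1, edge-2, lb-1 page on-call (initial).
  db-r: +20 → 20 < 50
  queue-2: +40+90 → 130 ≥ 120
  search-2: +60 → 60 ≥ 30
Round 2 — queue-2, search-2 page on-call.
  lb-2: +15 → 15 < 50
No further pages.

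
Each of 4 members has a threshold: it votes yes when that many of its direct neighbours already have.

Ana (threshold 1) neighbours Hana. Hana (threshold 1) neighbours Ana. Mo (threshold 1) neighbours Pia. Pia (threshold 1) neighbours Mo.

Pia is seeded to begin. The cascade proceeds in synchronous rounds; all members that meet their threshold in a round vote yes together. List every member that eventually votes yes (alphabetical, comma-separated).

Mo, Pia

Round 1 — Pia votes yes (initial).
Round 2 — checking thresholds:
  Mo: 1 of 1 neighbours ≥ 1, votes yes.
Round 3 — no new yes votes; cascade stops.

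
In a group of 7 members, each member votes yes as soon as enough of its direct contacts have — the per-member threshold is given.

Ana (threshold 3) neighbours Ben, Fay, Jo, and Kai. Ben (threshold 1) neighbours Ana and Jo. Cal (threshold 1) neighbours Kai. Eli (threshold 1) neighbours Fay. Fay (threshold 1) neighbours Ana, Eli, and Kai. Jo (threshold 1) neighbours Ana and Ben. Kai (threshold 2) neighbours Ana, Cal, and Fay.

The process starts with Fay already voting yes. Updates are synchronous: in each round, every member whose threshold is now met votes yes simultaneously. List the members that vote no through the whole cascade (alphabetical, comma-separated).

Round 1 — Fay votes yes (initial).
Round 2 — checking thresholds:
  Ana: 1 of 4 neighbours < 3, below threshold.
  Eli: 1 of 1 neighbours ≥ 1, votes yes.
  Kai: 1 of 3 neighbours < 2, below threshold.
Round 3 — no new yes votes; cascade stops.

Ana, Ben, Cal, Jo, Kai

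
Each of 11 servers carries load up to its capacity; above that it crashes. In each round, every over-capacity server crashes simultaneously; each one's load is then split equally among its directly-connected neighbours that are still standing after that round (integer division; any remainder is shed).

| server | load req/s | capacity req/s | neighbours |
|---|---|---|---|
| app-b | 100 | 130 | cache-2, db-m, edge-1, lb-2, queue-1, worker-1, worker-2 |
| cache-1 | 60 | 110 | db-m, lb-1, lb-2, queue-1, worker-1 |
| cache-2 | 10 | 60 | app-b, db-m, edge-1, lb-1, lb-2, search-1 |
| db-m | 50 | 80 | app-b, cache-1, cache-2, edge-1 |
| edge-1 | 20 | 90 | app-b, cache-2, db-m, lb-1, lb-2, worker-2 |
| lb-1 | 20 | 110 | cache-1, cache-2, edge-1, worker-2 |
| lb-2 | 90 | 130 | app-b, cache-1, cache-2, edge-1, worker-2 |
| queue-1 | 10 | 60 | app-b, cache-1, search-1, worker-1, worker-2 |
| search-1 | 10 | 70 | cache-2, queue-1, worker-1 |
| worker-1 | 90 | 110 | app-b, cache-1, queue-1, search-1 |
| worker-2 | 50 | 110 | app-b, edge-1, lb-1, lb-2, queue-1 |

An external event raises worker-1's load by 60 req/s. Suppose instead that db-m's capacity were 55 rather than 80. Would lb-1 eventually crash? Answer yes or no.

yes

With db-m's capacity at 55:
Round 1 — worker-1 at 150 > 110. worker-1 crashes.
  worker-1 sheds 150 req/s to app-b, cache-1, queue-1, search-1: 37 each (2 lost).
    app-b: 100+37 = 137 > 130
    cache-1: 60+37 = 97 ≤ 110
    queue-1: 10+37 = 47 ≤ 60
    search-1: 10+37 = 47 ≤ 70
Round 2 — app-b crashes.
  app-b sheds 137 req/s to cache-2, db-m, edge-1, lb-2, queue-1, worker-2: 22 each (5 lost).
    cache-2: 10+22 = 32 ≤ 60
    db-m: 50+22 = 72 > 55
    edge-1: 20+22 = 42 ≤ 90
    lb-2: 90+22 = 112 ≤ 130
    queue-1: 47+22 = 69 > 60
    worker-2: 50+22 = 72 ≤ 110
Round 3 — db-m, queue-1 crash.
  db-m sheds 72 req/s to cache-1, cache-2, edge-1: 24 each.
    cache-1: 97+24 = 121 > 110
    cache-2: 32+24 = 56 ≤ 60
    edge-1: 42+24 = 66 ≤ 90
  queue-1 sheds 69 req/s to cache-1, search-1, worker-2: 23 each.
    cache-1: 121+23 = 144 > 110
    search-1: 47+23 = 70 ≤ 70
    worker-2: 72+23 = 95 ≤ 110
Round 4 — cache-1 crashes.
  cache-1 sheds 144 req/s to lb-1, lb-2: 72 each.
    lb-1: 20+72 = 92 ≤ 110
    lb-2: 112+72 = 184 > 130
Round 5 — lb-2 crashes.
  lb-2 sheds 184 req/s to cache-2, edge-1, worker-2: 61 each (1 lost).
    cache-2: 56+61 = 117 > 60
    edge-1: 66+61 = 127 > 90
    worker-2: 95+61 = 156 > 110
Round 6 — cache-2, edge-1, worker-2 crash.
  cache-2 sheds 117 req/s to lb-1, search-1: 58 each (1 lost).
    lb-1: 92+58 = 150 > 110
    search-1: 70+58 = 128 > 70
  edge-1 sheds 127 req/s to lb-1: 127 each.
    lb-1: 150+127 = 277 > 110
  worker-2 sheds 156 req/s to lb-1: 156 each.
    lb-1: 277+156 = 433 > 110
Round 7 — lb-1, search-1 crash.
  lb-1 sheds 433 req/s: no online neighbours, lost.
  search-1 sheds 128 req/s: no online neighbours, lost.
No further crashes.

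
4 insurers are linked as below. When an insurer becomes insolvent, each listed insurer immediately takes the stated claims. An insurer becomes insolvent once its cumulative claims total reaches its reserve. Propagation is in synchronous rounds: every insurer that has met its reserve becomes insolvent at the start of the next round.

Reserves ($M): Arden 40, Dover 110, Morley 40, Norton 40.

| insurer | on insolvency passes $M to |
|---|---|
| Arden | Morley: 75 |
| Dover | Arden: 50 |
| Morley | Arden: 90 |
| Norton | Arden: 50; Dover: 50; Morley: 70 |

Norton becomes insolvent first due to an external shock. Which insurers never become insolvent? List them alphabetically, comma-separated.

Dover

Round 1 — Norton becomes insolvent (initial).
  Arden: +50 → 50 ≥ 40
  Dover: +50 → 50 < 110
  Morley: +70 → 70 ≥ 40
Round 2 — Arden, Morley become insolvent.
No further insolvencies.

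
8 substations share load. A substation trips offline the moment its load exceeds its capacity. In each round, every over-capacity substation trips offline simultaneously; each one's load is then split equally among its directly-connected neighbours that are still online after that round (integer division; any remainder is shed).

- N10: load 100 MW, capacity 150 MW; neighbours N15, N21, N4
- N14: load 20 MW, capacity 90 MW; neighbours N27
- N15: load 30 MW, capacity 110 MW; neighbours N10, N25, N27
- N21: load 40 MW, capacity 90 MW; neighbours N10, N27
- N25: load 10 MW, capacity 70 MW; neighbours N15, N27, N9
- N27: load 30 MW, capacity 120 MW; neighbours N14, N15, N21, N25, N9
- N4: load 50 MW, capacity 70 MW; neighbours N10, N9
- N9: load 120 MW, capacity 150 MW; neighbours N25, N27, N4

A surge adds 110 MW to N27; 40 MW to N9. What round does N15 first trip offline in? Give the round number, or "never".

3

Round 1 — N27 at 140 > 120; N9 at 160 > 150. N27, N9 trip offline.
  N27 sheds 140 MW to N14, N15, N21, N25: 35 each.
    N14: 20+35 = 55 ≤ 90
    N15: 30+35 = 65 ≤ 110
    N21: 40+35 = 75 ≤ 90
    N25: 10+35 = 45 ≤ 70
  N9 sheds 160 MW to N25, N4: 80 each.
    N25: 45+80 = 125 > 70
    N4: 50+80 = 130 > 70
Round 2 — N25, N4 trip offline.
  N25 sheds 125 MW to N15: 125 each.
    N15: 65+125 = 190 > 110
  N4 sheds 130 MW to N10: 130 each.
    N10: 100+130 = 230 > 150
Round 3 — N10, N15 trip offline.
  N10 sheds 230 MW to N21: 230 each.
    N21: 75+230 = 305 > 90
  N15 sheds 190 MW: no online neighbours, lost.
Round 4 — N21 trips offline.
  N21 sheds 305 MW: no online neighbours, lost.
No further trips.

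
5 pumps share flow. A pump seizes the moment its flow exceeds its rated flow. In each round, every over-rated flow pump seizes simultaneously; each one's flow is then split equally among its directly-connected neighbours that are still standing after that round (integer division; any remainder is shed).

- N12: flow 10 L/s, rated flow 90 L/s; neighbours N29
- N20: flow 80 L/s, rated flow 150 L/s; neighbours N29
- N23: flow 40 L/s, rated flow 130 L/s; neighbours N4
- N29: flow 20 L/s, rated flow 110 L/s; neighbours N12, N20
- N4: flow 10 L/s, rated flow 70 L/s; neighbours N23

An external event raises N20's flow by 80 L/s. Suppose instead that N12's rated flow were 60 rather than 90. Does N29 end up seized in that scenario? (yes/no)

With N12's rated flow at 60:
Round 1 — N20 at 160 > 150. N20 seizes.
  N20 sheds 160 L/s to N29: 160 each.
    N29: 20+160 = 180 > 110
Round 2 — N29 seizes.
  N29 sheds 180 L/s to N12: 180 each.
    N12: 10+180 = 190 > 60
Round 3 — N12 seizes.
  N12 sheds 190 L/s: no online neighbours, lost.
No further seizures.

yes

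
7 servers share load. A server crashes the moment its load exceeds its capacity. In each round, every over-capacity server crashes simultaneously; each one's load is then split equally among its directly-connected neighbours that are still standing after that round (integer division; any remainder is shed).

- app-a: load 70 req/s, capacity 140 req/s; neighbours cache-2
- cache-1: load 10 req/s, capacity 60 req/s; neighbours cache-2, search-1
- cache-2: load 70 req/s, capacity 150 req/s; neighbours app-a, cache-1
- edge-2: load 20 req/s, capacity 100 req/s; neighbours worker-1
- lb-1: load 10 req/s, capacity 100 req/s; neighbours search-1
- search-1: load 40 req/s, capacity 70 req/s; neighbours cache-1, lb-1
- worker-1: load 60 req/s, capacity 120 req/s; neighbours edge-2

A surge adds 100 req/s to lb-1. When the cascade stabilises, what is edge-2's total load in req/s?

Round 1 — lb-1 at 110 > 100. lb-1 crashes.
  lb-1 sheds 110 req/s to search-1: 110 each.
    search-1: 40+110 = 150 > 70
Round 2 — search-1 crashes.
  search-1 sheds 150 req/s to cache-1: 150 each.
    cache-1: 10+150 = 160 > 60
Round 3 — cache-1 crashes.
  cache-1 sheds 160 req/s to cache-2: 160 each.
    cache-2: 70+160 = 230 > 150
Round 4 — cache-2 crashes.
  cache-2 sheds 230 req/s to app-a: 230 each.
    app-a: 70+230 = 300 > 140
Round 5 — app-a crashes.
  app-a sheds 300 req/s: no online neighbours, lost.
No further crashes.

20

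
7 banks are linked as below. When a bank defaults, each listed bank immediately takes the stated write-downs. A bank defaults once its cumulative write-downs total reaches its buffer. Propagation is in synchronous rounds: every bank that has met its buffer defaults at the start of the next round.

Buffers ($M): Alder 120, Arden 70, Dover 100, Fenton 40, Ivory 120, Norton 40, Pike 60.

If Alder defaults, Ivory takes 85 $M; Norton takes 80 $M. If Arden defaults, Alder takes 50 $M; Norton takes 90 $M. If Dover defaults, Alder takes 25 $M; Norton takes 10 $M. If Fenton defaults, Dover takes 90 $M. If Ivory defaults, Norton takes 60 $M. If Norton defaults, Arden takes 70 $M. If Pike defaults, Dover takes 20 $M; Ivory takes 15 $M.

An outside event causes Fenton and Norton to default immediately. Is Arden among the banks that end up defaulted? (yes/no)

Round 1 — Fenton, Norton default (initial).
  Arden: +70 → 70 ≥ 70
  Dover: +90 → 90 < 100
Round 2 — Arden defaults.
  Alder: +50 → 50 < 120
No further defaults.

yes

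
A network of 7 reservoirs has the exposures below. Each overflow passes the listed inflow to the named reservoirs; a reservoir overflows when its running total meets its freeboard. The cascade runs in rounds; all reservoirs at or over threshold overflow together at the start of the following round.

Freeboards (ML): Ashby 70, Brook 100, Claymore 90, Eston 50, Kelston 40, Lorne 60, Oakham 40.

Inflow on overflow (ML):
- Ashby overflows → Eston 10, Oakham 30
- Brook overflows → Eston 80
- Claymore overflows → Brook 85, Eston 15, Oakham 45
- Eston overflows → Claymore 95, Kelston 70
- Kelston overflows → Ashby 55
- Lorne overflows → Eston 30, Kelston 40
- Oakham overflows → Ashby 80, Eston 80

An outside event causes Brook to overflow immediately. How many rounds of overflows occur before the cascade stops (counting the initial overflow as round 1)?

5

Round 1 — Brook overflows (initial).
  Eston: +80 → 80 ≥ 50
Round 2 — Eston overflows.
  Claymore: +95 → 95 ≥ 90
  Kelston: +70 → 70 ≥ 40
Round 3 — Claymore, Kelston overflow.
  Ashby: +55 → 55 < 70
  Oakham: +45 → 45 ≥ 40
Round 4 — Oakham overflows.
  Ashby: +80 → 135 ≥ 70
Round 5 — Ashby overflows.
No further overflows.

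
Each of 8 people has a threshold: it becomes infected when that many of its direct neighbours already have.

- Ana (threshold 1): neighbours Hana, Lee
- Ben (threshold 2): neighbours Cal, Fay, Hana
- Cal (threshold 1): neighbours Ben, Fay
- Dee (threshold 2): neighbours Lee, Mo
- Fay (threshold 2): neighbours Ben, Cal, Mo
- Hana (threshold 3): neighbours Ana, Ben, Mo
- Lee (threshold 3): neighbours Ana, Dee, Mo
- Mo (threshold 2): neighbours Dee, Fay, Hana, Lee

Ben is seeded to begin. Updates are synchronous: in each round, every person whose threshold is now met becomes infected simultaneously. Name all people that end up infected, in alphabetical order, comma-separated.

Ben, Cal, Fay

Round 1 — Ben becomes infected (initial).
Round 2 — checking thresholds:
  Cal: 1 of 2 neighbours ≥ 1, becomes infected.
  Fay: 1 of 3 neighbours < 2, not yet.
  Hana: 1 of 3 neighbours < 3, not yet.
Round 3 — checking thresholds:
  Fay: 2 of 3 neighbours ≥ 2, becomes infected.
  Hana: 1 of 3 neighbours < 3, not yet.
Round 4 — no new infections; cascade stops.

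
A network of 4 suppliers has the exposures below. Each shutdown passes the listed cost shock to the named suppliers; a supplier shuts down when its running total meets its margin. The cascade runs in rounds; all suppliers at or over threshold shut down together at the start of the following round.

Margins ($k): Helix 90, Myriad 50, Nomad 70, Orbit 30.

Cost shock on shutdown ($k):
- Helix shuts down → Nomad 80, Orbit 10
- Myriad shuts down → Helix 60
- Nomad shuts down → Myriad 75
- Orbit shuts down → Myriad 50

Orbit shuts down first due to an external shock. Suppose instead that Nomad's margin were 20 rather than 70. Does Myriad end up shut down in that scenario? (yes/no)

With Nomad's margin at 20:
Round 1 — Orbit shuts down (initial).
  Myriad: +50 → 50 ≥ 50
Round 2 — Myriad shuts down.
  Helix: +60 → 60 < 90
No further shutdowns.

yes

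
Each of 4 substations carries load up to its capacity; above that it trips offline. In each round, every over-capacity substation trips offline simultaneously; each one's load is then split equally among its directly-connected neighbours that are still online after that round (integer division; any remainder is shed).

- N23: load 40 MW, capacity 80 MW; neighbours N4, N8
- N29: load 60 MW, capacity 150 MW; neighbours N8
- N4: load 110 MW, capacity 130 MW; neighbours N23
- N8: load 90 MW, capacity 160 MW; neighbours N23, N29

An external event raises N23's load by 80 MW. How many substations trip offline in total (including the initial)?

Round 1 — N23 at 120 > 80. N23 trips offline.
  N23 sheds 120 MW to N4, N8: 60 each.
    N4: 110+60 = 170 > 130
    N8: 90+60 = 150 ≤ 160
Round 2 — N4 trips offline.
  N4 sheds 170 MW: no online neighbours, lost.
No further trips.

2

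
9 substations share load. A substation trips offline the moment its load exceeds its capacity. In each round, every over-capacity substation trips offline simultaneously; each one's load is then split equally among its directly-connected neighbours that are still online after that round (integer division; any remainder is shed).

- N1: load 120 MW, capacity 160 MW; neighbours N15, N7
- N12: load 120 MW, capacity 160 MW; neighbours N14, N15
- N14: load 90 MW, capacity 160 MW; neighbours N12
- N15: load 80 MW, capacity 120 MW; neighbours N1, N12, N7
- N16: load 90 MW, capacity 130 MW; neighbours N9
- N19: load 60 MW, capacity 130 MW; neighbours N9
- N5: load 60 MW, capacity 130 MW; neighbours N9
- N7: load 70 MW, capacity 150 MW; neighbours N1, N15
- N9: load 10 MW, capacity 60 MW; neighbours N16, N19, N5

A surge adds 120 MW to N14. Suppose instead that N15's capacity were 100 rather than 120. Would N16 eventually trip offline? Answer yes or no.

no

With N15's capacity at 100:
Round 1 — N14 at 210 > 160. N14 trips offline.
  N14 sheds 210 MW to N12: 210 each.
    N12: 120+210 = 330 > 160
Round 2 — N12 trips offline.
  N12 sheds 330 MW to N15: 330 each.
    N15: 80+330 = 410 > 100
Round 3 — N15 trips offline.
  N15 sheds 410 MW to N1, N7: 205 each.
    N1: 120+205 = 325 > 160
    N7: 70+205 = 275 > 150
Round 4 — N1, N7 trip offline.
  N1 sheds 325 MW: no online neighbours, lost.
  N7 sheds 275 MW: no online neighbours, lost.
No further trips.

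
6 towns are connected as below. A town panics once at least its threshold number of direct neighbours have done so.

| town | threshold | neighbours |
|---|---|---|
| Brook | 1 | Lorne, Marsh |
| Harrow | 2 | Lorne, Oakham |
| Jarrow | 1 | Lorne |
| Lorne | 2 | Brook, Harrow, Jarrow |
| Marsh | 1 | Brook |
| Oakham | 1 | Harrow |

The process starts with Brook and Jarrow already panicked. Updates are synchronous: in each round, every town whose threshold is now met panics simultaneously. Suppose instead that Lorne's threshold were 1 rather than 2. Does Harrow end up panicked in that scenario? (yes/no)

no

With Lorne's threshold at 1:
Round 1 — Brook, Jarrow panic (initial).
Round 2 — checking thresholds:
  Lorne: 2 of 3 neighbours ≥ 1, panics.
  Marsh: 1 of 1 neighbours ≥ 1, panics.
Round 3 — no new panics; cascade stops.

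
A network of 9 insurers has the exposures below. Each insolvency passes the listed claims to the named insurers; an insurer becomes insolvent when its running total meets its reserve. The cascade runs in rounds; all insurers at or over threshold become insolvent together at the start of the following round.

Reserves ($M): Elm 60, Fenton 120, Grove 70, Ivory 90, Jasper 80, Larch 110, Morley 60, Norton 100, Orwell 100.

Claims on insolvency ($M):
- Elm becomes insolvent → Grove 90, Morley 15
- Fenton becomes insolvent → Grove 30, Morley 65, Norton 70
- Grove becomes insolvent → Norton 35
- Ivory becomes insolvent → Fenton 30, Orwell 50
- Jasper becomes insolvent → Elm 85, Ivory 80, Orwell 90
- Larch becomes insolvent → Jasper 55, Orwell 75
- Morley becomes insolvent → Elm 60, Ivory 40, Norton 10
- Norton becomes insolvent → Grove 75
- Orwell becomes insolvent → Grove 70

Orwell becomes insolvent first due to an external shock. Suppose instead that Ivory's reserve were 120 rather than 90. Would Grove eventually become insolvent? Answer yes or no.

yes

With Ivory's reserve at 120:
Round 1 — Orwell becomes insolvent (initial).
  Grove: +70 → 70 ≥ 70
Round 2 — Grove becomes insolvent.
  Norton: +35 → 35 < 100
No further insolvencies.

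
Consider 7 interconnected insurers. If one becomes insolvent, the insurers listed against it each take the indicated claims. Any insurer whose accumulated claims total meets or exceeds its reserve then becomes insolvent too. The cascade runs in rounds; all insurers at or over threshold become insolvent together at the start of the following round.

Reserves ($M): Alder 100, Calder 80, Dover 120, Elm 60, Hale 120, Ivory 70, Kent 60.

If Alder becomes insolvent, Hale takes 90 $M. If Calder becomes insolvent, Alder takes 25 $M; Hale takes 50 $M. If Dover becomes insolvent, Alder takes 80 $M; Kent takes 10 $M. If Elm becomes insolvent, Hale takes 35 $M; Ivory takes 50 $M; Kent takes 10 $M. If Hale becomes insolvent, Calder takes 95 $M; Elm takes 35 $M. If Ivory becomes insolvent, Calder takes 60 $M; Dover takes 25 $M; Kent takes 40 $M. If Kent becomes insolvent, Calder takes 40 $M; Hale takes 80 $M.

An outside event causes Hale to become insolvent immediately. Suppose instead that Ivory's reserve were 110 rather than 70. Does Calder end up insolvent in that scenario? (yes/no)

With Ivory's reserve at 110:
Round 1 — Hale becomes insolvent (initial).
  Calder: +95 → 95 ≥ 80
  Elm: +35 → 35 < 60
Round 2 — Calder becomes insolvent.
  Alder: +25 → 25 < 100
No further insolvencies.

yes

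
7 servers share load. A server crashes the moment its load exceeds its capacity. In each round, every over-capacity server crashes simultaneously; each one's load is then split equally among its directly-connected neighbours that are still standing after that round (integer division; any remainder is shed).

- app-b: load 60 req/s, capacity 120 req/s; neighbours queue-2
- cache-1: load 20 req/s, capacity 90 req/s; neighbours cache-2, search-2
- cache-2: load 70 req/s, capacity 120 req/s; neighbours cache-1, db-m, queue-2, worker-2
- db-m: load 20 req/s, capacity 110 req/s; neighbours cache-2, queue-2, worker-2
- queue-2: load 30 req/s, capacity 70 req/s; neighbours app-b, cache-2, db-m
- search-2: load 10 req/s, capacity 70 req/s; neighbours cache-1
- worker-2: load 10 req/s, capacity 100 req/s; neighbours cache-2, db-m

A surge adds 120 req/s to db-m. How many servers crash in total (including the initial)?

Round 1 — db-m at 140 > 110. db-m crashes.
  db-m sheds 140 req/s to cache-2, queue-2, worker-2: 46 each (2 lost).
    cache-2: 70+46 = 116 ≤ 120
    queue-2: 30+46 = 76 > 70
    worker-2: 10+46 = 56 ≤ 100
Round 2 — queue-2 crashes.
  queue-2 sheds 76 req/s to app-b, cache-2: 38 each.
    app-b: 60+38 = 98 ≤ 120
    cache-2: 116+38 = 154 > 120
Round 3 — cache-2 crashes.
  cache-2 sheds 154 req/s to cache-1, worker-2: 77 each.
    cache-1: 20+77 = 97 > 90
    worker-2: 56+77 = 133 > 100
Round 4 — cache-1, worker-2 crash.
  cache-1 sheds 97 req/s to search-2: 97 each.
    search-2: 10+97 = 107 > 70
  worker-2 sheds 133 req/s: no online neighbours, lost.
Round 5 — search-2 crashes.
  search-2 sheds 107 req/s: no online neighbours, lost.
No further crashes.

6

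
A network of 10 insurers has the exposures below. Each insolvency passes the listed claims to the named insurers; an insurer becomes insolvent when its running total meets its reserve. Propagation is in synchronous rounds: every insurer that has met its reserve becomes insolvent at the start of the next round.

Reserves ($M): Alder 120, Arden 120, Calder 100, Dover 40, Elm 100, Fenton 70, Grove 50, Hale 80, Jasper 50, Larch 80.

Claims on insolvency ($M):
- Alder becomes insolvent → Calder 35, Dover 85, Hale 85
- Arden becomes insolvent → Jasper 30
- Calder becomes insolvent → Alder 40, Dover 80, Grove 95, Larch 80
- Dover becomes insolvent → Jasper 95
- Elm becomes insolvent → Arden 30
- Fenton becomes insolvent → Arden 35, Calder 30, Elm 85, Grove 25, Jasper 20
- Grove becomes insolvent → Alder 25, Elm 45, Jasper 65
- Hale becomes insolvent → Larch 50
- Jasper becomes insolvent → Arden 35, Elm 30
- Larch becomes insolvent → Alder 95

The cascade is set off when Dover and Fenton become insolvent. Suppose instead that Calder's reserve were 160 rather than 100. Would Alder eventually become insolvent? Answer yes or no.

no

With Calder's reserve at 160:
Round 1 — Dover, Fenton become insolvent (initial).
  Arden: +35 → 35 < 120
  Calder: +30 → 30 < 160
  Elm: +85 → 85 < 100
  Grove: +25 → 25 < 50
  Jasper: +95+20 → 115 ≥ 50
Round 2 — Jasper becomes insolvent.
  Arden: +35 → 70 < 120
  Elm: +30 → 115 ≥ 100
Round 3 — Elm becomes insolvent.
  Arden: +30 → 100 < 120
No further insolvencies.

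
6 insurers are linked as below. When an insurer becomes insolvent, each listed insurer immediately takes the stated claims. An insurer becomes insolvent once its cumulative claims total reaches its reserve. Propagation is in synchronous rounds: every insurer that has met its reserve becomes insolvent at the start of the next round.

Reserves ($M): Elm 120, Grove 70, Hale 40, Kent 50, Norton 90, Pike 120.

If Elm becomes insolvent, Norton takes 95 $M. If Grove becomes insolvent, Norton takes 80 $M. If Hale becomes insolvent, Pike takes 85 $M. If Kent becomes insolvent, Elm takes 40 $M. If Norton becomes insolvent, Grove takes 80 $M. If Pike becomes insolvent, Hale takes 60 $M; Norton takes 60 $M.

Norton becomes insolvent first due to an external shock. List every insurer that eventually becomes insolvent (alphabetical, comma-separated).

Round 1 — Norton becomes insolvent (initial).
  Grove: +80 → 80 ≥ 70
Round 2 — Grove becomes insolvent.
No further insolvencies.

Grove, Norton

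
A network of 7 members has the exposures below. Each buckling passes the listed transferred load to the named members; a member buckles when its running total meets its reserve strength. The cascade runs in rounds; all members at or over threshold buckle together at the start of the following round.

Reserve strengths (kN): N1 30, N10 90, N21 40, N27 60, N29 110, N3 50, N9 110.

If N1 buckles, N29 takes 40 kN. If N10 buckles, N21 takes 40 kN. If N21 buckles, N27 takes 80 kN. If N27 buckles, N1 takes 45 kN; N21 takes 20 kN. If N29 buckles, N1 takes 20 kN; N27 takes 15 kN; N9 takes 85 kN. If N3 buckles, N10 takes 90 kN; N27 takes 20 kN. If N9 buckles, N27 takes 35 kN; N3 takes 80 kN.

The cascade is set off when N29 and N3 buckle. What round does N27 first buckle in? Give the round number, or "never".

4

Round 1 — N29, N3 buckle (initial).
  N1: +20 → 20 < 30
  N10: +90 → 90 ≥ 90
  N27: +15+20 → 35 < 60
  N9: +85 → 85 < 110
Round 2 — N10 buckles.
  N21: +40 → 40 ≥ 40
Round 3 — N21 buckles.
  N27: +80 → 115 ≥ 60
Round 4 — N27 buckles.
  N1: +45 → 65 ≥ 30
Round 5 — N1 buckles.
No further bucklings.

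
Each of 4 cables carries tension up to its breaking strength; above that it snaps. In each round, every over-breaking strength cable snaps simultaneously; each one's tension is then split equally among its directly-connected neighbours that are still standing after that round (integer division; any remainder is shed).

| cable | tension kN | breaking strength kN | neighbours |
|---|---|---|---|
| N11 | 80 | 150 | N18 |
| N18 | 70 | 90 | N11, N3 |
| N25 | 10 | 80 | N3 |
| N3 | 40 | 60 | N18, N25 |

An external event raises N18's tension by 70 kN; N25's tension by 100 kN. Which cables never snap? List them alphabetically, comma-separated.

Round 1 — N18 at 140 > 90; N25 at 110 > 80. N18, N25 snap.
  N18 sheds 140 kN to N11, N3: 70 each.
    N11: 80+70 = 150 ≤ 150
    N3: 40+70 = 110 > 60
  N25 sheds 110 kN to N3: 110 each.
    N3: 110+110 = 220 > 60
Round 2 — N3 snaps.
  N3 sheds 220 kN: no online neighbours, lost.
No further breaks.

N11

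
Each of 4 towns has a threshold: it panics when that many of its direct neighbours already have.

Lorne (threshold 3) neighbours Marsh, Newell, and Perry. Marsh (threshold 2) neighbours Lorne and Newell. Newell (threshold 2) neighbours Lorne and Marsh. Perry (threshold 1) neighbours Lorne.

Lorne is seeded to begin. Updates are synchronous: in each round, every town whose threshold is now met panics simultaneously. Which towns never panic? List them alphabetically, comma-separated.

Marsh, Newell

Round 1 — Lorne panics (initial).
Round 2 — checking thresholds:
  Marsh: 1 of 2 neighbours < 2, below threshold.
  Newell: 1 of 2 neighbours < 2, below threshold.
  Perry: 1 of 1 neighbours ≥ 1, panics.
Round 3 — no new panics; cascade stops.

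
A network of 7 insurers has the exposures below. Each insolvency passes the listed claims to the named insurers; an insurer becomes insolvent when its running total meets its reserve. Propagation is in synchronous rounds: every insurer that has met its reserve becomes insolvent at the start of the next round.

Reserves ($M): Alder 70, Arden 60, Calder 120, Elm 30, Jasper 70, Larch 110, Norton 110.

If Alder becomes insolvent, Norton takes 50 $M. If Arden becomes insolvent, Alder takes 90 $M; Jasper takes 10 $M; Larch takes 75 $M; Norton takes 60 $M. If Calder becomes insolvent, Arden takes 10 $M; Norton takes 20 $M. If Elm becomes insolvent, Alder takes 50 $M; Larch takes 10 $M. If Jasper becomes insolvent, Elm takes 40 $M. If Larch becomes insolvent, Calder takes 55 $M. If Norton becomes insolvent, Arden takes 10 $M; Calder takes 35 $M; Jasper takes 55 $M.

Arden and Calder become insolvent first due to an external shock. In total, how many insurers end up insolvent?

Round 1 — Arden, Calder become insolvent (initial).
  Alder: +90 → 90 ≥ 70
  Jasper: +10 → 10 < 70
  Larch: +75 → 75 < 110
  Norton: +60+20 → 80 < 110
Round 2 — Alder becomes insolvent.
  Norton: +50 → 130 ≥ 110
Round 3 — Norton becomes insolvent.
  Jasper: +55 → 65 < 70
No further insolvencies.

4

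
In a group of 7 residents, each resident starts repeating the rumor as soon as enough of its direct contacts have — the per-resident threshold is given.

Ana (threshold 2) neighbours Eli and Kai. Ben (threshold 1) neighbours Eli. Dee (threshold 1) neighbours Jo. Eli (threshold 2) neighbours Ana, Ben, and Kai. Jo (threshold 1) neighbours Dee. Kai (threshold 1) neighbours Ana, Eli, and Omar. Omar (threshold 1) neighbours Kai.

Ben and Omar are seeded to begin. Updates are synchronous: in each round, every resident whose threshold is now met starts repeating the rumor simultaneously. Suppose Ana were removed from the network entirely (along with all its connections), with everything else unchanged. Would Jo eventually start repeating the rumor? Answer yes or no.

no

With Ana removed:
Round 1 — Ben, Omar start repeating the rumor (initial).
Round 2 — checking thresholds:
  Eli: 1 of 2 neighbours < 2, not yet.
  Kai: 1 of 2 neighbours ≥ 1, starts repeating the rumor.
Round 3 — checking thresholds:
  Eli: 2 of 2 neighbours ≥ 2, starts repeating the rumor.
Round 4 — no new spreads; cascade stops.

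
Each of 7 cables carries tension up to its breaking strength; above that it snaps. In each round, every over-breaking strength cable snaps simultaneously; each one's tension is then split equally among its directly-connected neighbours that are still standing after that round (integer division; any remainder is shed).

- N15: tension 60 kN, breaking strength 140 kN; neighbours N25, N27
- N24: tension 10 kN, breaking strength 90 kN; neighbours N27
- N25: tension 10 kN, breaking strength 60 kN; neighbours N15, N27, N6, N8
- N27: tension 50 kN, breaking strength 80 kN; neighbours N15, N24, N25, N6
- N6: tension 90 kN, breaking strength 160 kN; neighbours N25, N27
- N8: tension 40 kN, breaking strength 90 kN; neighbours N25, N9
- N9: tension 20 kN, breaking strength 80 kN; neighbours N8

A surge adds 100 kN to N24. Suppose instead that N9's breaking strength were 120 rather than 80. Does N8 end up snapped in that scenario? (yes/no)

With N9's breaking strength at 120:
Round 1 — N24 at 110 > 90. N24 snaps.
  N24 sheds 110 kN to N27: 110 each.
    N27: 50+110 = 160 > 80
Round 2 — N27 snaps.
  N27 sheds 160 kN to N15, N25, N6: 53 each (1 lost).
    N15: 60+53 = 113 ≤ 140
    N25: 10+53 = 63 > 60
    N6: 90+53 = 143 ≤ 160
Round 3 — N25 snaps.
  N25 sheds 63 kN to N15, N6, N8: 21 each.
    N15: 113+21 = 134 ≤ 140
    N6: 143+21 = 164 > 160
    N8: 40+21 = 61 ≤ 90
Round 4 — N6 snaps.
  N6 sheds 164 kN: no online neighbours, lost.
No further breaks.

no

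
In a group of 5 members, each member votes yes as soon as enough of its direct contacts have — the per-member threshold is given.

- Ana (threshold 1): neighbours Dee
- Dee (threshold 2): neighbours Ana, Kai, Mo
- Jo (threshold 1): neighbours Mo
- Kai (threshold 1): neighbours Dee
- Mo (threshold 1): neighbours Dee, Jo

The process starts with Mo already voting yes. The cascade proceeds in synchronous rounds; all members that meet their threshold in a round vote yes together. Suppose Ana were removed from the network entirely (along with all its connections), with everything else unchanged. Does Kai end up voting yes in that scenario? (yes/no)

no

With Ana removed:
Round 1 — Mo votes yes (initial).
Round 2 — checking thresholds:
  Dee: 1 of 2 neighbours < 2, not yet.
  Jo: 1 of 1 neighbours ≥ 1, votes yes.
Round 3 — no new yes votes; cascade stops.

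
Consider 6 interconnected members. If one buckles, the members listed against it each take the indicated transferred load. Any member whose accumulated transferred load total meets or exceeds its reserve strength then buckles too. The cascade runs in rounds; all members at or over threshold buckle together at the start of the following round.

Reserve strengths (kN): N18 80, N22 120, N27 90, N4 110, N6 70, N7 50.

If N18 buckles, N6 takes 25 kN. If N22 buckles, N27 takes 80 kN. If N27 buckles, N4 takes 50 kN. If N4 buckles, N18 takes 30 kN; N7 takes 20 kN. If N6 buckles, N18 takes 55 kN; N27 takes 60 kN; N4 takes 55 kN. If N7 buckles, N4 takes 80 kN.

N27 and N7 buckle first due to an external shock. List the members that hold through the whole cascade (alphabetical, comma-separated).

Round 1 — N27, N7 buckle (initial).
  N4: +50+80 → 130 ≥ 110
Round 2 — N4 buckles.
  N18: +30 → 30 < 80
No further bucklings.

N18, N22, N6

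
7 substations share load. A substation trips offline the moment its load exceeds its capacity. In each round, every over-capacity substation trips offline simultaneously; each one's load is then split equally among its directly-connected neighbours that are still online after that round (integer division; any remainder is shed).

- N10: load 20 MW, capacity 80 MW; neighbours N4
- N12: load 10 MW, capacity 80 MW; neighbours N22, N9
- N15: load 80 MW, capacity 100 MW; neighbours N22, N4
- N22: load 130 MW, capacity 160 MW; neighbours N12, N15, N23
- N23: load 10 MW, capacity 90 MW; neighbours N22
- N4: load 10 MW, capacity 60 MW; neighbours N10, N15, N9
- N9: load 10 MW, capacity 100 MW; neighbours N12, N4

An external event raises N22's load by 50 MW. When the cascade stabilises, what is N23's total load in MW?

Round 1 — N22 at 180 > 160. N22 trips offline.
  N22 sheds 180 MW to N12, N15, N23: 60 each.
    N12: 10+60 = 70 ≤ 80
    N15: 80+60 = 140 > 100
    N23: 10+60 = 70 ≤ 90
Round 2 — N15 trips offline.
  N15 sheds 140 MW to N4: 140 each.
    N4: 10+140 = 150 > 60
Round 3 — N4 trips offline.
  N4 sheds 150 MW to N10, N9: 75 each.
    N10: 20+75 = 95 > 80
    N9: 10+75 = 85 ≤ 100
Round 4 — N10 trips offline.
  N10 sheds 95 MW: no online neighbours, lost.
No further trips.

70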